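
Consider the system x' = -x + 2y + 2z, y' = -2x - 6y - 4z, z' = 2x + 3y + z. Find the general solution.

x(t) = -c_1e^(-t) + c_3e^(-3t), y(t) = 2c_1e^(-t) + c_2e^(-2t) - 2c_3e^(-3t), z(t) = -2c_1e^(-t) - c_2e^(-2t) + c_3e^(-3t)

Coefficient matrix A = [[-1, 2, 2], [-2, -6, -4], [2, 3, 1]].
det(A - λI) = 0 gives eigenvalues λ = -1, -2, -3.
For λ=-1: eigenvector (-1,2,-2).
For λ=-2: eigenvector (0,1,-1).
For λ=-3: eigenvector (1,-2,1).
General solution: c_1e^(-t)(-1,2,-2) + c_2e^(-2t)(0,1,-1) + c_3e^(-3t)(1,-2,1).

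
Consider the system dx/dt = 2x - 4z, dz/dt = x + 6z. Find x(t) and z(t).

Coefficient matrix A = [[2, -4], [1, 6]].
Characteristic polynomial det(A - λI) = λ^2 - 8λ + 16 = 0.
Single eigenvalue λ = 4 with algebraic multiplicity 2.
Eigenvector v = (2,-1); generalized eigenvector w with (A-λI)w=v is (-1,0).
General solution: e^(4t)[K_1·v + K_2·(t·v + w)].

x(t) = 2K_1e^(4t) + 2K_2te^(4t) - K_2e^(4t), z(t) = -K_1e^(4t) - K_2te^(4t)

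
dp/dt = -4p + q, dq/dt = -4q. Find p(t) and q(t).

p(t) = C_1e^(-4t) + C_2te^(-4t) - 3C_2e^(-4t), q(t) = C_2e^(-4t)

Coefficient matrix A = [[-4, 1], [0, -4]].
Characteristic polynomial det(A - λI) = λ^2 + 8λ + 16 = 0.
Single eigenvalue λ = -4 with algebraic multiplicity 2.
Eigenvector v = (1,0); generalized eigenvector w with (A-λI)w=v is (-3,1).
General solution: e^(-4t)[C_1·v + C_2·(t·v + w)].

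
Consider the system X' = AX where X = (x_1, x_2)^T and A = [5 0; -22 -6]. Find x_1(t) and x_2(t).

x_1(t) = C_1e^(5t), x_2(t) = -2C_1e^(5t) + C_2e^(-6t)

Coefficient matrix A = [[5, 0], [-22, -6]].
Characteristic polynomial det(A - λI) = λ^2 + λ - 30 = 0.
Eigenvalues λ = 5, -6.
For λ=5: (A-λI) row 2 is [-22, -11], so an eigenvector is (1, -2).
For λ=-6: (A-λI) row 1 is [11, 0], so an eigenvector is (0, 1).
General solution: C_1e^(5t)(1,-2) + C_2e^(-6t)(0,1).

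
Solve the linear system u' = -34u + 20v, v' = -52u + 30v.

u(t) = -c_1e^(-2t)sin(4t) + 2c_1e^(-2t)cos(4t) + 2c_2e^(-2t)sin(4t) + c_2e^(-2t)cos(4t), v(t) = -2c_1e^(-2t)sin(4t) + 3c_1e^(-2t)cos(4t) + 3c_2e^(-2t)sin(4t) + 2c_2e^(-2t)cos(4t)

Coefficient matrix A = [[-34, 20], [-52, 30]].
Characteristic polynomial det(A - λI) = λ^2 + 4λ + 20 = 0.
Eigenvalues λ = -2 ± 4i (complex conjugate pair).
For λ=-2+4i: an eigenvector is (2,3) - i(-1,-2) = (2 + i, 3 + 2i).
A real fundamental pair from Re and Im of e^((-2+4i)t)v: X_1 = e^(-2t)(cos(4t)·(2,3) + sin(4t)·(-1,-2)), X_2 = e^(-2t)(sin(4t)·(2,3) - cos(4t)·(-1,-2)).
General solution: c_1X_1 + c_2X_2.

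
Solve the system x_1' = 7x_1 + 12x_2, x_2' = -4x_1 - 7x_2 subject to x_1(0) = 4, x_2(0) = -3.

Coefficient matrix A = [[7, 12], [-4, -7]].
Characteristic polynomial det(A - λI) = λ^2 - 1 = 0.
Eigenvalues λ = 1, -1.
For λ=1: (A-λI) row 1 is [6, 12], so an eigenvector is (2, -1).
For λ=-1: (A-λI) row 1 is [8, 12], so an eigenvector is (3, -2).
General solution: c_1e^(t)(2,-1) + c_2e^(-t)(3,-2).
Applying x_1(0)=4, x_2(0)=-3 gives c_1=-1, c_2=2.

x_1(t) = -2e^(t) + 6e^(-t), x_2(t) = e^(t) - 4e^(-t)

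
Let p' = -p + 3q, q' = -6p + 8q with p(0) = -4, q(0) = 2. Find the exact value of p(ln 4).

A = [[-1,3],[-6,8]]; eigenvalues λ = 2, 5.
Eigenvectors: (-1,-1) for λ=2, (-1,-2) for λ=5.
From the initial condition, c_1 = 10, c_2 = -6.
p(ln 4) = (10)(4^2)(-1) + (-6)(4^5)(-1) = 5984.

5984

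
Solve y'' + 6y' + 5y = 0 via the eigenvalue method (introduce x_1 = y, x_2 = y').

Let x_1 = y, x_2 = y'. Then x_1' = x_2 and x_2' = -5x_1 - 6x_2.
A = [[0,1],[-5,-6]]; det(A-λI) = λ^2 + 6λ + 5.
Eigenvalues λ = -1, -5 with eigenvectors (1,-1), (1,-5).

y(t) = C_1e^(-t) + C_2e^(-5t)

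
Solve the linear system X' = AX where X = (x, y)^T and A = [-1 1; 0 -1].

x(t) = -C_1e^(-t) - C_2te^(-t) + 2C_2e^(-t), y(t) = -C_2e^(-t)

Coefficient matrix A = [[-1, 1], [0, -1]].
Characteristic polynomial det(A - λI) = λ^2 + 2λ + 1 = 0.
Single eigenvalue λ = -1 with algebraic multiplicity 2.
Eigenvector v = (-1,0); generalized eigenvector w with (A-λI)w=v is (2,-1).
General solution: e^(-t)[C_1·v + C_2·(t·v + w)].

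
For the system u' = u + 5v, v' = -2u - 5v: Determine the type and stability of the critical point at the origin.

A = [[1,5],[-2,-5]]; det(A-λI) = λ^2 + 4λ + 5.
λ = -2 ± i: negative real part.

stable spiral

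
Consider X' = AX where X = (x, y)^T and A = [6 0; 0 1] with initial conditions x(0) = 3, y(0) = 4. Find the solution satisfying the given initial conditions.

Coefficient matrix A = [[6, 0], [0, 1]].
Characteristic polynomial det(A - λI) = λ^2 - 7λ + 6 = 0.
Eigenvalues λ = 1, 6.
For λ=1: (A-λI) row 1 is [5, 0], so an eigenvector is (0, -1).
For λ=6: (A-λI) row 2 is [0, -5], so an eigenvector is (1, 0).
General solution: K_1e^(t)(0,-1) + K_2e^(6t)(1,0).
Applying x(0)=3, y(0)=4 gives K_1=-4, K_2=3.

x(t) = 3e^(6t), y(t) = 4e^(t)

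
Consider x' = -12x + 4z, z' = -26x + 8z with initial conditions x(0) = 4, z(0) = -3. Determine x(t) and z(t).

x(t) = -26e^(-2t)sin(2t) + 4e^(-2t)cos(2t), z(t) = -67e^(-2t)sin(2t) - 3e^(-2t)cos(2t)

Coefficient matrix A = [[-12, 4], [-26, 8]].
Characteristic polynomial det(A - λI) = λ^2 + 4λ + 8 = 0.
Eigenvalues λ = -2 ± 2i (complex conjugate pair).
For λ=-2+2i: an eigenvector is (1,3) - i(1,2) = (1 - i, 3 - 2i).
A real fundamental pair from Re and Im of e^((-2+2i)t)v: X_1 = e^(-2t)(cos(2t)·(1,3) + sin(2t)·(1,2)), X_2 = e^(-2t)(sin(2t)·(1,3) - cos(2t)·(1,2)).
General solution: C_1X_1 + C_2X_2.
Applying x(0)=4, z(0)=-3 gives C_1=-11, C_2=-15.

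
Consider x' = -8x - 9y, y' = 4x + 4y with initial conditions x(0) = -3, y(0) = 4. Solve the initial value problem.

Coefficient matrix A = [[-8, -9], [4, 4]].
Characteristic polynomial det(A - λI) = λ^2 + 4λ + 4 = 0.
Single eigenvalue λ = -2 with algebraic multiplicity 2.
Eigenvector v = (-3,2); generalized eigenvector w with (A-λI)w=v is (-1,1).
General solution: e^(-2t)[K_1·v + K_2·(t·v + w)].
Applying x(0)=-3, y(0)=4 gives K_1=-1, K_2=6.

x(t) = -18te^(-2t) - 3e^(-2t), y(t) = 12te^(-2t) + 4e^(-2t)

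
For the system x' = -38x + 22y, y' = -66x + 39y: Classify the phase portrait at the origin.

saddle

A = [[-38,22],[-66,39]]; det(A-λI) = λ^2 - λ - 30.
λ = 6, -5: opposite signs.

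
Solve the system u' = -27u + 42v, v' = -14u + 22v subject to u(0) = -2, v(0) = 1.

u(t) = 12e^(t) - 14e^(-6t), v(t) = 8e^(t) - 7e^(-6t)

Coefficient matrix A = [[-27, 42], [-14, 22]].
Characteristic polynomial det(A - λI) = λ^2 + 5λ - 6 = 0.
Eigenvalues λ = -6, 1.
For λ=-6: (A-λI) row 1 is [-21, 42], so an eigenvector is (2, 1).
For λ=1: (A-λI) row 1 is [-28, 42], so an eigenvector is (-3, -2).
General solution: K_1e^(-6t)(2,1) + K_2e^(t)(-3,-2).
Applying u(0)=-2, v(0)=1 gives K_1=-7, K_2=-4.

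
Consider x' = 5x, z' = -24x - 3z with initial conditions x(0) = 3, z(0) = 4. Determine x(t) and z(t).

Coefficient matrix A = [[5, 0], [-24, -3]].
Characteristic polynomial det(A - λI) = λ^2 - 2λ - 15 = 0.
Eigenvalues λ = 5, -3.
For λ=5: (A-λI) row 2 is [-24, -8], so an eigenvector is (1, -3).
For λ=-3: (A-λI) row 1 is [8, 0], so an eigenvector is (0, 1).
General solution: c_1e^(5t)(1,-3) + c_2e^(-3t)(0,1).
Applying x(0)=3, z(0)=4 gives c_1=3, c_2=13.

x(t) = 3e^(5t), z(t) = -9e^(5t) + 13e^(-3t)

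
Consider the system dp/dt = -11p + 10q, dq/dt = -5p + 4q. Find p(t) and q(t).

Coefficient matrix A = [[-11, 10], [-5, 4]].
Characteristic polynomial det(A - λI) = λ^2 + 7λ + 6 = 0.
Eigenvalues λ = -1, -6.
For λ=-1: (A-λI) row 1 is [-10, 10], so an eigenvector is (1, 1).
For λ=-6: (A-λI) row 1 is [-5, 10], so an eigenvector is (2, 1).
General solution: c_1e^(-t)(1,1) + c_2e^(-6t)(2,1).

p(t) = c_1e^(-t) + 2c_2e^(-6t), q(t) = c_1e^(-t) + c_2e^(-6t)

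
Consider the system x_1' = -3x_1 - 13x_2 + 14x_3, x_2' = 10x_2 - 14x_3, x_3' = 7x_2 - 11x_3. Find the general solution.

x_1(t) = C_1e^(-4t) + C_2e^(-3t) - 2C_3e^(3t), x_2(t) = -C_1e^(-4t) + 2C_3e^(3t), x_3(t) = -C_1e^(-4t) + C_3e^(3t)

Coefficient matrix A = [[-3, -13, 14], [0, 10, -14], [0, 7, -11]].
det(A - λI) = 0 gives eigenvalues λ = -4, -3, 3.
For λ=-4: eigenvector (1,-1,-1).
For λ=-3: eigenvector (1,0,0).
For λ=3: eigenvector (-2,2,1).
General solution: C_1e^(-4t)(1,-1,-1) + C_2e^(-3t)(1,0,0) + C_3e^(3t)(-2,2,1).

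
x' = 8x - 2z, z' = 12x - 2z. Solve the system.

x(t) = -c_1e^(4t) + c_2e^(2t), z(t) = -2c_1e^(4t) + 3c_2e^(2t)

Coefficient matrix A = [[8, -2], [12, -2]].
Characteristic polynomial det(A - λI) = λ^2 - 6λ + 8 = 0.
Eigenvalues λ = 4, 2.
For λ=4: (A-λI) row 1 is [4, -2], so an eigenvector is (-1, -2).
For λ=2: (A-λI) row 1 is [6, -2], so an eigenvector is (1, 3).
General solution: c_1e^(4t)(-1,-2) + c_2e^(2t)(1,3).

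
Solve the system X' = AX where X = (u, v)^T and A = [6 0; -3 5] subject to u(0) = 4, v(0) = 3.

Coefficient matrix A = [[6, 0], [-3, 5]].
Characteristic polynomial det(A - λI) = λ^2 - 11λ + 30 = 0.
Eigenvalues λ = 5, 6.
For λ=5: (A-λI) row 1 is [1, 0], so an eigenvector is (0, -1).
For λ=6: (A-λI) row 2 is [-3, -1], so an eigenvector is (-1, 3).
General solution: c_1e^(5t)(0,-1) + c_2e^(6t)(-1,3).
Applying u(0)=4, v(0)=3 gives c_1=-15, c_2=-4.

u(t) = 4e^(6t), v(t) = -12e^(6t) + 15e^(5t)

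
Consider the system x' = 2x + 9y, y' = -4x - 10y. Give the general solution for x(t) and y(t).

Coefficient matrix A = [[2, 9], [-4, -10]].
Characteristic polynomial det(A - λI) = λ^2 + 8λ + 16 = 0.
Single eigenvalue λ = -4 with algebraic multiplicity 2.
Eigenvector v = (3,-2); generalized eigenvector w with (A-λI)w=v is (-1,1).
General solution: e^(-4t)[C_1·v + C_2·(t·v + w)].

x(t) = 3C_1e^(-4t) + 3C_2te^(-4t) - C_2e^(-4t), y(t) = -2C_1e^(-4t) - 2C_2te^(-4t) + C_2e^(-4t)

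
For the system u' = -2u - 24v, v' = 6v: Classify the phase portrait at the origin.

saddle

A = [[-2,-24],[0,6]]; det(A-λI) = λ^2 - 4λ - 12.
λ = 6, -2: opposite signs.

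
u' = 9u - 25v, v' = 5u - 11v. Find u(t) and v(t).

Coefficient matrix A = [[9, -25], [5, -11]].
Characteristic polynomial det(A - λI) = λ^2 + 2λ + 26 = 0.
Eigenvalues λ = -1 ± 5i (complex conjugate pair).
For λ=-1+5i: an eigenvector is (-2,-1) - i(1,0) = (-2 - i, -1).
A real fundamental pair from Re and Im of e^((-1+5i)t)v: X_1 = e^(-t)(cos(5t)·(-2,-1) + sin(5t)·(1,0)), X_2 = e^(-t)(sin(5t)·(-2,-1) - cos(5t)·(1,0)).
General solution: K_1X_1 + K_2X_2.

u(t) = K_1e^(-t)sin(5t) - 2K_1e^(-t)cos(5t) - 2K_2e^(-t)sin(5t) - K_2e^(-t)cos(5t), v(t) = -K_1e^(-t)cos(5t) - K_2e^(-t)sin(5t)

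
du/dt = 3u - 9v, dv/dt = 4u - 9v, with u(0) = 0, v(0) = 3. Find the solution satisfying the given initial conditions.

u(t) = -27te^(-3t), v(t) = -18te^(-3t) + 3e^(-3t)

Coefficient matrix A = [[3, -9], [4, -9]].
Characteristic polynomial det(A - λI) = λ^2 + 6λ + 9 = 0.
Single eigenvalue λ = -3 with algebraic multiplicity 2.
Eigenvector v = (3,2); generalized eigenvector w with (A-λI)w=v is (-1,-1).
General solution: e^(-3t)[C_1·v + C_2·(t·v + w)].
Applying u(0)=0, v(0)=3 gives C_1=-3, C_2=-9.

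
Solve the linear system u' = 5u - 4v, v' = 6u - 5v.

u(t) = -2K_1e^(-t) - K_2e^(t), v(t) = -3K_1e^(-t) - K_2e^(t)

Coefficient matrix A = [[5, -4], [6, -5]].
Characteristic polynomial det(A - λI) = λ^2 - 1 = 0.
Eigenvalues λ = -1, 1.
For λ=-1: (A-λI) row 1 is [6, -4], so an eigenvector is (-2, -3).
For λ=1: (A-λI) row 1 is [4, -4], so an eigenvector is (-1, -1).
General solution: K_1e^(-t)(-2,-3) + K_2e^(t)(-1,-1).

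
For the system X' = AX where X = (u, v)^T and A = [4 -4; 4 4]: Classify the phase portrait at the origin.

unstable spiral

A = [[4,-4],[4,4]]; det(A-λI) = λ^2 - 8λ + 32.
λ = 4 ± 4i: positive real part.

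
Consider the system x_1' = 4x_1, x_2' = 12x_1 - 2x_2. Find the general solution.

x_1(t) = -C_1e^(4t), x_2(t) = -2C_1e^(4t) - C_2e^(-2t)

Coefficient matrix A = [[4, 0], [12, -2]].
Characteristic polynomial det(A - λI) = λ^2 - 2λ - 8 = 0.
Eigenvalues λ = 4, -2.
For λ=4: (A-λI) row 2 is [12, -6], so an eigenvector is (-1, -2).
For λ=-2: (A-λI) row 1 is [6, 0], so an eigenvector is (0, -1).
General solution: C_1e^(4t)(-1,-2) + C_2e^(-2t)(0,-1).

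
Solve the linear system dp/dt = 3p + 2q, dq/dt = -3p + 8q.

Coefficient matrix A = [[3, 2], [-3, 8]].
Characteristic polynomial det(A - λI) = λ^2 - 11λ + 30 = 0.
Eigenvalues λ = 6, 5.
For λ=6: (A-λI) row 1 is [-3, 2], so an eigenvector is (2, 3).
For λ=5: (A-λI) row 1 is [-2, 2], so an eigenvector is (1, 1).
General solution: C_1e^(6t)(2,3) + C_2e^(5t)(1,1).

p(t) = 2C_1e^(6t) + C_2e^(5t), q(t) = 3C_1e^(6t) + C_2e^(5t)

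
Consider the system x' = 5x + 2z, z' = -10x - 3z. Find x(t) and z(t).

Coefficient matrix A = [[5, 2], [-10, -3]].
Characteristic polynomial det(A - λI) = λ^2 - 2λ + 5 = 0.
Eigenvalues λ = 1 ± 2i (complex conjugate pair).
For λ=1+2i: an eigenvector is (1,-2) - i(0,-1) = (1, -2 + i).
A real fundamental pair from Re and Im of e^((1+2i)t)v: X_1 = e^(t)(cos(2t)·(1,-2) + sin(2t)·(0,-1)), X_2 = e^(t)(sin(2t)·(1,-2) - cos(2t)·(0,-1)).
General solution: C_1X_1 + C_2X_2.

x(t) = C_1e^(t)cos(2t) + C_2e^(t)sin(2t), z(t) = -C_1e^(t)sin(2t) - 2C_1e^(t)cos(2t) - 2C_2e^(t)sin(2t) + C_2e^(t)cos(2t)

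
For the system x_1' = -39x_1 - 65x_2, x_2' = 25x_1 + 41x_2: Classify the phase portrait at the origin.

A = [[-39,-65],[25,41]]; det(A-λI) = λ^2 - 2λ + 26.
λ = 1 ± 5i: positive real part.

unstable spiral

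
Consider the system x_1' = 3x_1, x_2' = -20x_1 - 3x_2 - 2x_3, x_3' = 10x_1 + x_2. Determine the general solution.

x_1(t) = C_1e^(3t), x_2(t) = -4C_1e^(3t) + C_2e^(-t) + 2C_3e^(-2t), x_3(t) = 2C_1e^(3t) - C_2e^(-t) - C_3e^(-2t)

Coefficient matrix A = [[3, 0, 0], [-20, -3, -2], [10, 1, 0]].
det(A - λI) = 0 gives eigenvalues λ = 3, -1, -2.
For λ=3: eigenvector (1,-4,2).
For λ=-1: eigenvector (0,1,-1).
For λ=-2: eigenvector (0,2,-1).
General solution: C_1e^(3t)(1,-4,2) + C_2e^(-t)(0,1,-1) + C_3e^(-2t)(0,2,-1).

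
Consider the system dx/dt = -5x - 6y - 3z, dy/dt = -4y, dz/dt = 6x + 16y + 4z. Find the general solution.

Coefficient matrix A = [[-5, -6, -3], [0, -4, 0], [6, 16, 4]].
det(A - λI) = 0 gives eigenvalues λ = 1, -4, -2.
For λ=1: eigenvector (-1,0,2).
For λ=-4: eigenvector (0,1,-2).
For λ=-2: eigenvector (-1,0,1).
General solution: C_1e^(t)(-1,0,2) + C_2e^(-4t)(0,1,-2) + C_3e^(-2t)(-1,0,1).

x(t) = -C_1e^(t) - C_3e^(-2t), y(t) = C_2e^(-4t), z(t) = 2C_1e^(t) - 2C_2e^(-4t) + C_3e^(-2t)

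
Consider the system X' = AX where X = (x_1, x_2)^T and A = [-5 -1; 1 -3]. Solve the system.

Coefficient matrix A = [[-5, -1], [1, -3]].
Characteristic polynomial det(A - λI) = λ^2 + 8λ + 16 = 0.
Single eigenvalue λ = -4 with algebraic multiplicity 2.
Eigenvector v = (1,-1); generalized eigenvector w with (A-λI)w=v is (1,-2).
General solution: e^(-4t)[C_1·v + C_2·(t·v + w)].

x_1(t) = C_1e^(-4t) + C_2te^(-4t) + C_2e^(-4t), x_2(t) = -C_1e^(-4t) - C_2te^(-4t) - 2C_2e^(-4t)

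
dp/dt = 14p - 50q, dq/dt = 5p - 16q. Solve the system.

Coefficient matrix A = [[14, -50], [5, -16]].
Characteristic polynomial det(A - λI) = λ^2 + 2λ + 26 = 0.
Eigenvalues λ = -1 ± 5i (complex conjugate pair).
For λ=-1+5i: an eigenvector is (-3,-1) - i(1,0) = (-3 - i, -1).
A real fundamental pair from Re and Im of e^((-1+5i)t)v: X_1 = e^(-t)(cos(5t)·(-3,-1) + sin(5t)·(1,0)), X_2 = e^(-t)(sin(5t)·(-3,-1) - cos(5t)·(1,0)).
General solution: C_1X_1 + C_2X_2.

p(t) = C_1e^(-t)sin(5t) - 3C_1e^(-t)cos(5t) - 3C_2e^(-t)sin(5t) - C_2e^(-t)cos(5t), q(t) = -C_1e^(-t)cos(5t) - C_2e^(-t)sin(5t)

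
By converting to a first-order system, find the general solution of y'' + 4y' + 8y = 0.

Let x_1 = y, x_2 = y'. Then x_1' = x_2 and x_2' = -8x_1 - 4x_2.
A = [[0,1],[-8,-4]]; det(A-λI) = λ^2 + 4λ + 8.
Eigenvalues λ = -2 ± 2i.

y(t) = c_1e^(-2t)cos(2t) + c_2e^(-2t)sin(2t)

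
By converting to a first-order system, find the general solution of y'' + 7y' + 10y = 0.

Let x_1 = y, x_2 = y'. Then x_1' = x_2 and x_2' = -10x_1 - 7x_2.
A = [[0,1],[-10,-7]]; det(A-λI) = λ^2 + 7λ + 10.
Eigenvalues λ = -5, -2 with eigenvectors (1,-5), (1,-2).

y(t) = c_1e^(-5t) + c_2e^(-2t)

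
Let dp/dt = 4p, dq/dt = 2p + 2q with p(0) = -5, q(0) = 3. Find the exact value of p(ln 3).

-405

A = [[4,0],[2,2]]; eigenvalues λ = 2, 4.
Eigenvectors: (0,-1) for λ=2, (1,1) for λ=4.
From the initial condition, c_1 = -8, c_2 = -5.
p(ln 3) = (-8)(3^2)(0) + (-5)(3^4)(1) = -405.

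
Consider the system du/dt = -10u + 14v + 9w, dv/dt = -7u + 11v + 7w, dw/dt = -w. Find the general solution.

Coefficient matrix A = [[-10, 14, 9], [-7, 11, 7], [0, 0, -1]].
det(A - λI) = 0 gives eigenvalues λ = -3, 4, -1.
For λ=-3: eigenvector (2,1,0).
For λ=4: eigenvector (1,1,0).
For λ=-1: eigenvector (1,0,1).
General solution: K_1e^(-3t)(2,1,0) + K_2e^(4t)(1,1,0) + K_3e^(-t)(1,0,1).

u(t) = 2K_1e^(-3t) + K_2e^(4t) + K_3e^(-t), v(t) = K_1e^(-3t) + K_2e^(4t), w(t) = K_3e^(-t)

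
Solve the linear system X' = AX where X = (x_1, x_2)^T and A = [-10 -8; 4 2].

Coefficient matrix A = [[-10, -8], [4, 2]].
Characteristic polynomial det(A - λI) = λ^2 + 8λ + 12 = 0.
Eigenvalues λ = -6, -2.
For λ=-6: (A-λI) row 1 is [-4, -8], so an eigenvector is (-2, 1).
For λ=-2: (A-λI) row 1 is [-8, -8], so an eigenvector is (-1, 1).
General solution: c_1e^(-6t)(-2,1) + c_2e^(-2t)(-1,1).

x_1(t) = -2c_1e^(-6t) - c_2e^(-2t), x_2(t) = c_1e^(-6t) + c_2e^(-2t)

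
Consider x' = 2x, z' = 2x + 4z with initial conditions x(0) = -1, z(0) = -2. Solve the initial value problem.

Coefficient matrix A = [[2, 0], [2, 4]].
Characteristic polynomial det(A - λI) = λ^2 - 6λ + 8 = 0.
Eigenvalues λ = 4, 2.
For λ=4: (A-λI) row 1 is [-2, 0], so an eigenvector is (0, 1).
For λ=2: (A-λI) row 2 is [2, 2], so an eigenvector is (1, -1).
General solution: K_1e^(4t)(0,1) + K_2e^(2t)(1,-1).
Applying x(0)=-1, z(0)=-2 gives K_1=-3, K_2=-1.

x(t) = -e^(2t), z(t) = -3e^(4t) + e^(2t)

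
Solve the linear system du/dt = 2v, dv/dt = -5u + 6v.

u(t) = -K_1e^(3t)sin(t) - K_1e^(3t)cos(t) - K_2e^(3t)sin(t) + K_2e^(3t)cos(t), v(t) = -K_1e^(3t)sin(t) - 2K_1e^(3t)cos(t) - 2K_2e^(3t)sin(t) + K_2e^(3t)cos(t)

Coefficient matrix A = [[0, 2], [-5, 6]].
Characteristic polynomial det(A - λI) = λ^2 - 6λ + 10 = 0.
Eigenvalues λ = 3 ± i (complex conjugate pair).
For λ=3+i: an eigenvector is (-1,-2) - i(-1,-1) = (-1 + i, -2 + i).
A real fundamental pair from Re and Im of e^((3+i)t)v: X_1 = e^(3t)(cos(t)·(-1,-2) + sin(t)·(-1,-1)), X_2 = e^(3t)(sin(t)·(-1,-2) - cos(t)·(-1,-1)).
General solution: K_1X_1 + K_2X_2.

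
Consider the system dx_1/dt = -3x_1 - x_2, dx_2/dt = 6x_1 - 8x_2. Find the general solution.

x_1(t) = c_1e^(-6t) + c_2e^(-5t), x_2(t) = 3c_1e^(-6t) + 2c_2e^(-5t)

Coefficient matrix A = [[-3, -1], [6, -8]].
Characteristic polynomial det(A - λI) = λ^2 + 11λ + 30 = 0.
Eigenvalues λ = -6, -5.
For λ=-6: (A-λI) row 1 is [3, -1], so an eigenvector is (1, 3).
For λ=-5: (A-λI) row 1 is [2, -1], so an eigenvector is (1, 2).
General solution: c_1e^(-6t)(1,3) + c_2e^(-5t)(1,2).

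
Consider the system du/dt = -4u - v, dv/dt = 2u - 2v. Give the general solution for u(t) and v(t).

Coefficient matrix A = [[-4, -1], [2, -2]].
Characteristic polynomial det(A - λI) = λ^2 + 6λ + 10 = 0.
Eigenvalues λ = -3 ± i (complex conjugate pair).
For λ=-3+i: an eigenvector is (0,-1) - i(1,-1) = (0 - i, -1 + i).
A real fundamental pair from Re and Im of e^((-3+i)t)v: X_1 = e^(-3t)(cos(t)·(0,-1) + sin(t)·(1,-1)), X_2 = e^(-3t)(sin(t)·(0,-1) - cos(t)·(1,-1)).
General solution: C_1X_1 + C_2X_2.

u(t) = C_1e^(-3t)sin(t) - C_2e^(-3t)cos(t), v(t) = -C_1e^(-3t)sin(t) - C_1e^(-3t)cos(t) - C_2e^(-3t)sin(t) + C_2e^(-3t)cos(t)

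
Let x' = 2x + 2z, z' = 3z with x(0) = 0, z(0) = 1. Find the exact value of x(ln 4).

96

A = [[2,2],[0,3]]; eigenvalues λ = 2, 3.
Eigenvectors: (-1,0) for λ=2, (-2,-1) for λ=3.
From the initial condition, c_1 = 2, c_2 = -1.
x(ln 4) = (2)(4^2)(-1) + (-1)(4^3)(-2) = 96.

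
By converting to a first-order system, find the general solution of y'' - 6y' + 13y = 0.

Let x_1 = y, x_2 = y'. Then x_1' = x_2 and x_2' = -13x_1 + 6x_2.
A = [[0,1],[-13,6]]; det(A-λI) = λ^2 - 6λ + 13.
Eigenvalues λ = 3 ± 2i.

y(t) = K_1e^(3t)cos(2t) + K_2e^(3t)sin(2t)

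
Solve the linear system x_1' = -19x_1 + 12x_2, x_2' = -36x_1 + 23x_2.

x_1(t) = c_1e^(5t) + 2c_2e^(-t), x_2(t) = 2c_1e^(5t) + 3c_2e^(-t)

Coefficient matrix A = [[-19, 12], [-36, 23]].
Characteristic polynomial det(A - λI) = λ^2 - 4λ - 5 = 0.
Eigenvalues λ = 5, -1.
For λ=5: (A-λI) row 1 is [-24, 12], so an eigenvector is (1, 2).
For λ=-1: (A-λI) row 1 is [-18, 12], so an eigenvector is (2, 3).
General solution: c_1e^(5t)(1,2) + c_2e^(-t)(2,3).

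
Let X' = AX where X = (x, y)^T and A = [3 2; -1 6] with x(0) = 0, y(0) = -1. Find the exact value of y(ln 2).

A = [[3,2],[-1,6]]; eigenvalues λ = 5, 4.
Eigenvectors: (1,1) for λ=5, (-2,-1) for λ=4.
From the initial condition, c_1 = -2, c_2 = -1.
y(ln 2) = (-2)(2^5)(1) + (-1)(2^4)(-1) = -48.

-48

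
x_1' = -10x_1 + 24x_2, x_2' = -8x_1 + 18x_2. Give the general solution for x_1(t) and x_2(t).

x_1(t) = 2K_1e^(2t) + 3K_2e^(6t), x_2(t) = K_1e^(2t) + 2K_2e^(6t)

Coefficient matrix A = [[-10, 24], [-8, 18]].
Characteristic polynomial det(A - λI) = λ^2 - 8λ + 12 = 0.
Eigenvalues λ = 2, 6.
For λ=2: (A-λI) row 1 is [-12, 24], so an eigenvector is (2, 1).
For λ=6: (A-λI) row 1 is [-16, 24], so an eigenvector is (3, 2).
General solution: K_1e^(2t)(2,1) + K_2e^(6t)(3,2).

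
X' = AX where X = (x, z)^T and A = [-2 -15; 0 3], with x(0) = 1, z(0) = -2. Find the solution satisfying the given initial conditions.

Coefficient matrix A = [[-2, -15], [0, 3]].
Characteristic polynomial det(A - λI) = λ^2 - λ - 6 = 0.
Eigenvalues λ = -2, 3.
For λ=-2: (A-λI) row 1 is [0, -15], so an eigenvector is (1, 0).
For λ=3: (A-λI) row 1 is [-5, -15], so an eigenvector is (3, -1).
General solution: c_1e^(-2t)(1,0) + c_2e^(3t)(3,-1).
Applying x(0)=1, z(0)=-2 gives c_1=-5, c_2=2.

x(t) = 6e^(3t) - 5e^(-2t), z(t) = -2e^(3t)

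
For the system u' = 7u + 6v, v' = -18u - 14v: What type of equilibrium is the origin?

stable node

A = [[7,6],[-18,-14]]; det(A-λI) = λ^2 + 7λ + 10.
λ = -5, -2: both negative.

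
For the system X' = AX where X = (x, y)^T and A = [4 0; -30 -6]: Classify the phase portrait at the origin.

saddle

A = [[4,0],[-30,-6]]; det(A-λI) = λ^2 + 2λ - 24.
λ = -6, 4: opposite signs.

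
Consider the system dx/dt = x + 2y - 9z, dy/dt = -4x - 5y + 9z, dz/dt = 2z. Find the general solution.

x(t) = -K_1e^(-3t) - K_2e^(-t) - 3K_3e^(2t), y(t) = 2K_1e^(-3t) + K_2e^(-t) + 3K_3e^(2t), z(t) = K_3e^(2t)

Coefficient matrix A = [[1, 2, -9], [-4, -5, 9], [0, 0, 2]].
det(A - λI) = 0 gives eigenvalues λ = -3, -1, 2.
For λ=-3: eigenvector (-1,2,0).
For λ=-1: eigenvector (-1,1,0).
For λ=2: eigenvector (-3,3,1).
General solution: K_1e^(-3t)(-1,2,0) + K_2e^(-t)(-1,1,0) + K_3e^(2t)(-3,3,1).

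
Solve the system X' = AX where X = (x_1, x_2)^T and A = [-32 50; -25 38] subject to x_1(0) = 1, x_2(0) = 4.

x_1(t) = 33e^(3t)sin(5t) + e^(3t)cos(5t), x_2(t) = 23e^(3t)sin(5t) + 4e^(3t)cos(5t)

Coefficient matrix A = [[-32, 50], [-25, 38]].
Characteristic polynomial det(A - λI) = λ^2 - 6λ + 34 = 0.
Eigenvalues λ = 3 ± 5i (complex conjugate pair).
For λ=3+5i: an eigenvector is (-3,-2) - i(1,1) = (-3 - i, -2 - i).
A real fundamental pair from Re and Im of e^((3+5i)t)v: X_1 = e^(3t)(cos(5t)·(-3,-2) + sin(5t)·(1,1)), X_2 = e^(3t)(sin(5t)·(-3,-2) - cos(5t)·(1,1)).
General solution: C_1X_1 + C_2X_2.
Applying x_1(0)=1, x_2(0)=4 gives C_1=3, C_2=-10.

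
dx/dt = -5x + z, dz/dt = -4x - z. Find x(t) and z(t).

Coefficient matrix A = [[-5, 1], [-4, -1]].
Characteristic polynomial det(A - λI) = λ^2 + 6λ + 9 = 0.
Single eigenvalue λ = -3 with algebraic multiplicity 2.
Eigenvector v = (-1,-2); generalized eigenvector w with (A-λI)w=v is (-1,-3).
General solution: e^(-3t)[C_1·v + C_2·(t·v + w)].

x(t) = -C_1e^(-3t) - C_2te^(-3t) - C_2e^(-3t), z(t) = -2C_1e^(-3t) - 2C_2te^(-3t) - 3C_2e^(-3t)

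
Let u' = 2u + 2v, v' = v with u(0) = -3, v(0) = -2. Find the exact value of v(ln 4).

-8

A = [[2,2],[0,1]]; eigenvalues λ = 1, 2.
Eigenvectors: (-2,1) for λ=1, (-1,0) for λ=2.
From the initial condition, c_1 = -2, c_2 = 7.
v(ln 4) = (-2)(4^1)(1) + (7)(4^2)(0) = -8.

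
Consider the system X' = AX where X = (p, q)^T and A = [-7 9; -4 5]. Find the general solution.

Coefficient matrix A = [[-7, 9], [-4, 5]].
Characteristic polynomial det(A - λI) = λ^2 + 2λ + 1 = 0.
Single eigenvalue λ = -1 with algebraic multiplicity 2.
Eigenvector v = (3,2); generalized eigenvector w with (A-λI)w=v is (1,1).
General solution: e^(-t)[c_1·v + c_2·(t·v + w)].

p(t) = 3c_1e^(-t) + 3c_2te^(-t) + c_2e^(-t), q(t) = 2c_1e^(-t) + 2c_2te^(-t) + c_2e^(-t)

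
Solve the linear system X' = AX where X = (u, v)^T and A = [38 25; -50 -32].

Coefficient matrix A = [[38, 25], [-50, -32]].
Characteristic polynomial det(A - λI) = λ^2 - 6λ + 34 = 0.
Eigenvalues λ = 3 ± 5i (complex conjugate pair).
For λ=3+5i: an eigenvector is (-1,1) - i(-2,3) = (-1 + 2i, 1 - 3i).
A real fundamental pair from Re and Im of e^((3+5i)t)v: X_1 = e^(3t)(cos(5t)·(-1,1) + sin(5t)·(-2,3)), X_2 = e^(3t)(sin(5t)·(-1,1) - cos(5t)·(-2,3)).
General solution: c_1X_1 + c_2X_2.

u(t) = -2c_1e^(3t)sin(5t) - c_1e^(3t)cos(5t) - c_2e^(3t)sin(5t) + 2c_2e^(3t)cos(5t), v(t) = 3c_1e^(3t)sin(5t) + c_1e^(3t)cos(5t) + c_2e^(3t)sin(5t) - 3c_2e^(3t)cos(5t)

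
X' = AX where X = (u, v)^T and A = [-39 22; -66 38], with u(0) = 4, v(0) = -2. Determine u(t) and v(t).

u(t) = -16e^(5t) + 20e^(-6t), v(t) = -32e^(5t) + 30e^(-6t)

Coefficient matrix A = [[-39, 22], [-66, 38]].
Characteristic polynomial det(A - λI) = λ^2 + λ - 30 = 0.
Eigenvalues λ = 5, -6.
For λ=5: (A-λI) row 1 is [-44, 22], so an eigenvector is (1, 2).
For λ=-6: (A-λI) row 1 is [-33, 22], so an eigenvector is (2, 3).
General solution: K_1e^(5t)(1,2) + K_2e^(-6t)(2,3).
Applying u(0)=4, v(0)=-2 gives K_1=-16, K_2=10.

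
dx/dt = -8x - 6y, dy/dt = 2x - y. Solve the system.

Coefficient matrix A = [[-8, -6], [2, -1]].
Characteristic polynomial det(A - λI) = λ^2 + 9λ + 20 = 0.
Eigenvalues λ = -5, -4.
For λ=-5: (A-λI) row 1 is [-3, -6], so an eigenvector is (2, -1).
For λ=-4: (A-λI) row 1 is [-4, -6], so an eigenvector is (3, -2).
General solution: K_1e^(-5t)(2,-1) + K_2e^(-4t)(3,-2).

x(t) = 2K_1e^(-5t) + 3K_2e^(-4t), y(t) = -K_1e^(-5t) - 2K_2e^(-4t)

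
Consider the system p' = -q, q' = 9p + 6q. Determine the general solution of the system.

Coefficient matrix A = [[0, -1], [9, 6]].
Characteristic polynomial det(A - λI) = λ^2 - 6λ + 9 = 0.
Single eigenvalue λ = 3 with algebraic multiplicity 2.
Eigenvector v = (1,-3); generalized eigenvector w with (A-λI)w=v is (0,-1).
General solution: e^(3t)[K_1·v + K_2·(t·v + w)].

p(t) = K_1e^(3t) + K_2te^(3t), q(t) = -3K_1e^(3t) - 3K_2te^(3t) - K_2e^(3t)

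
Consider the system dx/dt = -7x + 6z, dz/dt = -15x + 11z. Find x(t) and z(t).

Coefficient matrix A = [[-7, 6], [-15, 11]].
Characteristic polynomial det(A - λI) = λ^2 - 4λ + 13 = 0.
Eigenvalues λ = 2 ± 3i (complex conjugate pair).
For λ=2+3i: an eigenvector is (1,1) - i(-1,-2) = (1 + i, 1 + 2i).
A real fundamental pair from Re and Im of e^((2+3i)t)v: X_1 = e^(2t)(cos(3t)·(1,1) + sin(3t)·(-1,-2)), X_2 = e^(2t)(sin(3t)·(1,1) - cos(3t)·(-1,-2)).
General solution: C_1X_1 + C_2X_2.

x(t) = -C_1e^(2t)sin(3t) + C_1e^(2t)cos(3t) + C_2e^(2t)sin(3t) + C_2e^(2t)cos(3t), z(t) = -2C_1e^(2t)sin(3t) + C_1e^(2t)cos(3t) + C_2e^(2t)sin(3t) + 2C_2e^(2t)cos(3t)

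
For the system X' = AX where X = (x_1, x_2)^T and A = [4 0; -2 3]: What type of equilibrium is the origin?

unstable node

A = [[4,0],[-2,3]]; det(A-λI) = λ^2 - 7λ + 12.
λ = 3, 4: both positive.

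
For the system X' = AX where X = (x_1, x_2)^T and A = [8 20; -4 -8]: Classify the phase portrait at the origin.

center

A = [[8,20],[-4,-8]]; det(A-λI) = λ^2 + 16.
λ = 0 ± 4i: zero real part.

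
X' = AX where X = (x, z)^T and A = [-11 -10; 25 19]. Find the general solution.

Coefficient matrix A = [[-11, -10], [25, 19]].
Characteristic polynomial det(A - λI) = λ^2 - 8λ + 41 = 0.
Eigenvalues λ = 4 ± 5i (complex conjugate pair).
For λ=4+5i: an eigenvector is (-1,1) - i(1,-2) = (-1 - i, 1 + 2i).
A real fundamental pair from Re and Im of e^((4+5i)t)v: X_1 = e^(4t)(cos(5t)·(-1,1) + sin(5t)·(1,-2)), X_2 = e^(4t)(sin(5t)·(-1,1) - cos(5t)·(1,-2)).
General solution: K_1X_1 + K_2X_2.

x(t) = K_1e^(4t)sin(5t) - K_1e^(4t)cos(5t) - K_2e^(4t)sin(5t) - K_2e^(4t)cos(5t), z(t) = -2K_1e^(4t)sin(5t) + K_1e^(4t)cos(5t) + K_2e^(4t)sin(5t) + 2K_2e^(4t)cos(5t)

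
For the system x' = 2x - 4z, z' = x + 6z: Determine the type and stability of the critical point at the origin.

A = [[2,-4],[1,6]]; det(A-λI) = λ^2 - 8λ + 16.
repeated λ = 4 with a single eigenvector.

unstable improper node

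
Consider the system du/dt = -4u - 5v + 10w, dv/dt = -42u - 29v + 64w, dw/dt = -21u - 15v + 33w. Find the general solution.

Coefficient matrix A = [[-4, -5, 10], [-42, -29, 64], [-21, -15, 33]].
det(A - λI) = 0 gives eigenvalues λ = 3, 1, -4.
For λ=3: eigenvector (0,2,1).
For λ=1: eigenvector (-1,-5,-3).
For λ=-4: eigenvector (1,6,3).
General solution: K_1e^(3t)(0,2,1) + K_2e^(t)(-1,-5,-3) + K_3e^(-4t)(1,6,3).

u(t) = -K_2e^(t) + K_3e^(-4t), v(t) = 2K_1e^(3t) - 5K_2e^(t) + 6K_3e^(-4t), w(t) = K_1e^(3t) - 3K_2e^(t) + 3K_3e^(-4t)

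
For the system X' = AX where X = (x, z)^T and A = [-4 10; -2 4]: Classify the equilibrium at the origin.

A = [[-4,10],[-2,4]]; det(A-λI) = λ^2 + 4.
λ = 0 ± 2i: zero real part.

center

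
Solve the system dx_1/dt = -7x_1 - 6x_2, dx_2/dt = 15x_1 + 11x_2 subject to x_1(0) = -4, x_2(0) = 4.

x_1(t) = 4e^(2t)sin(3t) - 4e^(2t)cos(3t), x_2(t) = -8e^(2t)sin(3t) + 4e^(2t)cos(3t)

Coefficient matrix A = [[-7, -6], [15, 11]].
Characteristic polynomial det(A - λI) = λ^2 - 4λ + 13 = 0.
Eigenvalues λ = 2 ± 3i (complex conjugate pair).
For λ=2+3i: an eigenvector is (-1,2) - i(-1,1) = (-1 + i, 2 - i).
A real fundamental pair from Re and Im of e^((2+3i)t)v: X_1 = e^(2t)(cos(3t)·(-1,2) + sin(3t)·(-1,1)), X_2 = e^(2t)(sin(3t)·(-1,2) - cos(3t)·(-1,1)).
General solution: C_1X_1 + C_2X_2.
Applying x_1(0)=-4, x_2(0)=4 gives C_1=0, C_2=-4.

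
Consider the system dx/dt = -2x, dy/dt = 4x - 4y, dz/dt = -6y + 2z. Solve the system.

Coefficient matrix A = [[-2, 0, 0], [4, -4, 0], [0, -6, 2]].
det(A - λI) = 0 gives eigenvalues λ = -4, -2, 2.
For λ=-4: eigenvector (0,1,1).
For λ=-2: eigenvector (1,2,3).
For λ=2: eigenvector (0,0,1).
General solution: K_1e^(-4t)(0,1,1) + K_2e^(-2t)(1,2,3) + K_3e^(2t)(0,0,1).

x(t) = K_2e^(-2t), y(t) = K_1e^(-4t) + 2K_2e^(-2t), z(t) = K_1e^(-4t) + 3K_2e^(-2t) + K_3e^(2t)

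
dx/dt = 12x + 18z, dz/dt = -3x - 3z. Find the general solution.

Coefficient matrix A = [[12, 18], [-3, -3]].
Characteristic polynomial det(A - λI) = λ^2 - 9λ + 18 = 0.
Eigenvalues λ = 3, 6.
For λ=3: (A-λI) row 1 is [9, 18], so an eigenvector is (2, -1).
For λ=6: (A-λI) row 1 is [6, 18], so an eigenvector is (3, -1).
General solution: C_1e^(3t)(2,-1) + C_2e^(6t)(3,-1).

x(t) = 2C_1e^(3t) + 3C_2e^(6t), z(t) = -C_1e^(3t) - C_2e^(6t)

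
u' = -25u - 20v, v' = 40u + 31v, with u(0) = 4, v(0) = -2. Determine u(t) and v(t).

u(t) = -18e^(3t)sin(4t) + 4e^(3t)cos(4t), v(t) = 26e^(3t)sin(4t) - 2e^(3t)cos(4t)

Coefficient matrix A = [[-25, -20], [40, 31]].
Characteristic polynomial det(A - λI) = λ^2 - 6λ + 25 = 0.
Eigenvalues λ = 3 ± 4i (complex conjugate pair).
For λ=3+4i: an eigenvector is (1,-1) - i(-2,3) = (1 + 2i, -1 - 3i).
A real fundamental pair from Re and Im of e^((3+4i)t)v: X_1 = e^(3t)(cos(4t)·(1,-1) + sin(4t)·(-2,3)), X_2 = e^(3t)(sin(4t)·(1,-1) - cos(4t)·(-2,3)).
General solution: C_1X_1 + C_2X_2.
Applying u(0)=4, v(0)=-2 gives C_1=8, C_2=-2.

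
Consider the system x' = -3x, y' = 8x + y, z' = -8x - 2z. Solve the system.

Coefficient matrix A = [[-3, 0, 0], [8, 1, 0], [-8, 0, -2]].
det(A - λI) = 0 gives eigenvalues λ = -3, 1, -2.
For λ=-3: eigenvector (1,-2,8).
For λ=1: eigenvector (0,1,0).
For λ=-2: eigenvector (0,0,1).
General solution: C_1e^(-3t)(1,-2,8) + C_2e^(t)(0,1,0) + C_3e^(-2t)(0,0,1).

x(t) = C_1e^(-3t), y(t) = -2C_1e^(-3t) + C_2e^(t), z(t) = 8C_1e^(-3t) + C_3e^(-2t)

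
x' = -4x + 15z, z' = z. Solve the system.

x(t) = 3c_1e^(t) - c_2e^(-4t), z(t) = c_1e^(t)

Coefficient matrix A = [[-4, 15], [0, 1]].
Characteristic polynomial det(A - λI) = λ^2 + 3λ - 4 = 0.
Eigenvalues λ = 1, -4.
For λ=1: (A-λI) row 1 is [-5, 15], so an eigenvector is (3, 1).
For λ=-4: (A-λI) row 1 is [0, 15], so an eigenvector is (-1, 0).
General solution: c_1e^(t)(3,1) + c_2e^(-4t)(-1,0).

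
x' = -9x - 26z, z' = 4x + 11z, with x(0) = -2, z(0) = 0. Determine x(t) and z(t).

Coefficient matrix A = [[-9, -26], [4, 11]].
Characteristic polynomial det(A - λI) = λ^2 - 2λ + 5 = 0.
Eigenvalues λ = 1 ± 2i (complex conjugate pair).
For λ=1+2i: an eigenvector is (2,-1) - i(3,-1) = (2 - 3i, -1 + i).
A real fundamental pair from Re and Im of e^((1+2i)t)v: X_1 = e^(t)(cos(2t)·(2,-1) + sin(2t)·(3,-1)), X_2 = e^(t)(sin(2t)·(2,-1) - cos(2t)·(3,-1)).
General solution: c_1X_1 + c_2X_2.
Applying x(0)=-2, z(0)=0 gives c_1=2, c_2=2.

x(t) = 10e^(t)sin(2t) - 2e^(t)cos(2t), z(t) = -4e^(t)sin(2t)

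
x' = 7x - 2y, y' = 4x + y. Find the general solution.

Coefficient matrix A = [[7, -2], [4, 1]].
Characteristic polynomial det(A - λI) = λ^2 - 8λ + 15 = 0.
Eigenvalues λ = 5, 3.
For λ=5: (A-λI) row 1 is [2, -2], so an eigenvector is (-1, -1).
For λ=3: (A-λI) row 1 is [4, -2], so an eigenvector is (1, 2).
General solution: C_1e^(5t)(-1,-1) + C_2e^(3t)(1,2).

x(t) = -C_1e^(5t) + C_2e^(3t), y(t) = -C_1e^(5t) + 2C_2e^(3t)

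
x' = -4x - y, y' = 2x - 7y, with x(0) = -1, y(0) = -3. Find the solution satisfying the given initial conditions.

Coefficient matrix A = [[-4, -1], [2, -7]].
Characteristic polynomial det(A - λI) = λ^2 + 11λ + 30 = 0.
Eigenvalues λ = -5, -6.
For λ=-5: (A-λI) row 1 is [1, -1], so an eigenvector is (1, 1).
For λ=-6: (A-λI) row 1 is [2, -1], so an eigenvector is (-1, -2).
General solution: c_1e^(-5t)(1,1) + c_2e^(-6t)(-1,-2).
Applying x(0)=-1, y(0)=-3 gives c_1=1, c_2=2.

x(t) = e^(-5t) - 2e^(-6t), y(t) = e^(-5t) - 4e^(-6t)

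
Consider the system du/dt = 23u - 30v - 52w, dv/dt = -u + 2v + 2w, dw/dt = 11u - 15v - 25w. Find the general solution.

Coefficient matrix A = [[23, -30, -52], [-1, 2, 2], [11, -15, -25]].
det(A - λI) = 0 gives eigenvalues λ = 1, -3, 2.
For λ=1: eigenvector (-1,1,-1).
For λ=-3: eigenvector (2,0,1).
For λ=2: eigenvector (-6,1,-3).
General solution: K_1e^(t)(-1,1,-1) + K_2e^(-3t)(2,0,1) + K_3e^(2t)(-6,1,-3).

u(t) = -K_1e^(t) + 2K_2e^(-3t) - 6K_3e^(2t), v(t) = K_1e^(t) + K_3e^(2t), w(t) = -K_1e^(t) + K_2e^(-3t) - 3K_3e^(2t)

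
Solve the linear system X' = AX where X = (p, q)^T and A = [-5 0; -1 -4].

p(t) = -C_1e^(-5t), q(t) = -C_1e^(-5t) + C_2e^(-4t)

Coefficient matrix A = [[-5, 0], [-1, -4]].
Characteristic polynomial det(A - λI) = λ^2 + 9λ + 20 = 0.
Eigenvalues λ = -5, -4.
For λ=-5: (A-λI) row 2 is [-1, 1], so an eigenvector is (-1, -1).
For λ=-4: (A-λI) row 1 is [-1, 0], so an eigenvector is (0, 1).
General solution: C_1e^(-5t)(-1,-1) + C_2e^(-4t)(0,1).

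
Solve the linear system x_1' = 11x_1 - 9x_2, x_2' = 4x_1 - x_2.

Coefficient matrix A = [[11, -9], [4, -1]].
Characteristic polynomial det(A - λI) = λ^2 - 10λ + 25 = 0.
Single eigenvalue λ = 5 with algebraic multiplicity 2.
Eigenvector v = (3,2); generalized eigenvector w with (A-λI)w=v is (-1,-1).
General solution: e^(5t)[K_1·v + K_2·(t·v + w)].

x_1(t) = 3K_1e^(5t) + 3K_2te^(5t) - K_2e^(5t), x_2(t) = 2K_1e^(5t) + 2K_2te^(5t) - K_2e^(5t)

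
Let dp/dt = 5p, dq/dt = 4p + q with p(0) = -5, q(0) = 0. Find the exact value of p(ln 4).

-5120

A = [[5,0],[4,1]]; eigenvalues λ = 1, 5.
Eigenvectors: (0,-1) for λ=1, (1,1) for λ=5.
From the initial condition, c_1 = -5, c_2 = -5.
p(ln 4) = (-5)(4^1)(0) + (-5)(4^5)(1) = -5120.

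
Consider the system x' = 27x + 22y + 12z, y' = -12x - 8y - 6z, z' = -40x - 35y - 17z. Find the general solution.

Coefficient matrix A = [[27, 22, 12], [-12, -8, -6], [-40, -35, -17]].
det(A - λI) = 0 gives eigenvalues λ = 3, -2, 1.
For λ=3: eigenvector (1,0,-2).
For λ=-2: eigenvector (-2,1,3).
For λ=1: eigenvector (4,-2,-5).
General solution: K_1e^(3t)(1,0,-2) + K_2e^(-2t)(-2,1,3) + K_3e^(t)(4,-2,-5).

x(t) = K_1e^(3t) - 2K_2e^(-2t) + 4K_3e^(t), y(t) = K_2e^(-2t) - 2K_3e^(t), z(t) = -2K_1e^(3t) + 3K_2e^(-2t) - 5K_3e^(t)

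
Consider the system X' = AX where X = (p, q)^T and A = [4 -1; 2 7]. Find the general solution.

Coefficient matrix A = [[4, -1], [2, 7]].
Characteristic polynomial det(A - λI) = λ^2 - 11λ + 30 = 0.
Eigenvalues λ = 6, 5.
For λ=6: (A-λI) row 1 is [-2, -1], so an eigenvector is (1, -2).
For λ=5: (A-λI) row 1 is [-1, -1], so an eigenvector is (-1, 1).
General solution: C_1e^(6t)(1,-2) + C_2e^(5t)(-1,1).

p(t) = C_1e^(6t) - C_2e^(5t), q(t) = -2C_1e^(6t) + C_2e^(5t)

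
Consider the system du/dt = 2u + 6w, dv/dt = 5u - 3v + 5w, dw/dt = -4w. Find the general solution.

u(t) = c_1e^(-4t) + c_3e^(2t), v(t) = c_2e^(-3t) + c_3e^(2t), w(t) = -c_1e^(-4t)

Coefficient matrix A = [[2, 0, 6], [5, -3, 5], [0, 0, -4]].
det(A - λI) = 0 gives eigenvalues λ = -4, -3, 2.
For λ=-4: eigenvector (1,0,-1).
For λ=-3: eigenvector (0,1,0).
For λ=2: eigenvector (1,1,0).
General solution: c_1e^(-4t)(1,0,-1) + c_2e^(-3t)(0,1,0) + c_3e^(2t)(1,1,0).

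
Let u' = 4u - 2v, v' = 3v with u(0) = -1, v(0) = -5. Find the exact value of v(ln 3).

-135

A = [[4,-2],[0,3]]; eigenvalues λ = 4, 3.
Eigenvectors: (-1,0) for λ=4, (2,1) for λ=3.
From the initial condition, c_1 = -9, c_2 = -5.
v(ln 3) = (-9)(3^4)(0) + (-5)(3^3)(1) = -135.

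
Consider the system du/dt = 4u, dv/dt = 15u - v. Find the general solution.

Coefficient matrix A = [[4, 0], [15, -1]].
Characteristic polynomial det(A - λI) = λ^2 - 3λ - 4 = 0.
Eigenvalues λ = 4, -1.
For λ=4: (A-λI) row 2 is [15, -5], so an eigenvector is (-1, -3).
For λ=-1: (A-λI) row 1 is [5, 0], so an eigenvector is (0, 1).
General solution: c_1e^(4t)(-1,-3) + c_2e^(-t)(0,1).

u(t) = -c_1e^(4t), v(t) = -3c_1e^(4t) + c_2e^(-t)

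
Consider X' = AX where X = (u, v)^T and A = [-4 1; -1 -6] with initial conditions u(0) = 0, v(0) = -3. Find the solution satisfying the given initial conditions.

u(t) = -3te^(-5t), v(t) = 3te^(-5t) - 3e^(-5t)

Coefficient matrix A = [[-4, 1], [-1, -6]].
Characteristic polynomial det(A - λI) = λ^2 + 10λ + 25 = 0.
Single eigenvalue λ = -5 with algebraic multiplicity 2.
Eigenvector v = (-1,1); generalized eigenvector w with (A-λI)w=v is (2,-3).
General solution: e^(-5t)[K_1·v + K_2·(t·v + w)].
Applying u(0)=0, v(0)=-3 gives K_1=6, K_2=3.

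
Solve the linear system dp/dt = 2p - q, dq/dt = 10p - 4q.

Coefficient matrix A = [[2, -1], [10, -4]].
Characteristic polynomial det(A - λI) = λ^2 + 2λ + 2 = 0.
Eigenvalues λ = -1 ± i (complex conjugate pair).
For λ=-1+i: an eigenvector is (-1,-3) - i(0,-1) = (-1, -3 + i).
A real fundamental pair from Re and Im of e^((-1+i)t)v: X_1 = e^(-t)(cos(t)·(-1,-3) + sin(t)·(0,-1)), X_2 = e^(-t)(sin(t)·(-1,-3) - cos(t)·(0,-1)).
General solution: c_1X_1 + c_2X_2.

p(t) = -c_1e^(-t)cos(t) - c_2e^(-t)sin(t), q(t) = -c_1e^(-t)sin(t) - 3c_1e^(-t)cos(t) - 3c_2e^(-t)sin(t) + c_2e^(-t)cos(t)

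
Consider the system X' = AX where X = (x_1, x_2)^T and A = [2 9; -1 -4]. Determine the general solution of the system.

Coefficient matrix A = [[2, 9], [-1, -4]].
Characteristic polynomial det(A - λI) = λ^2 + 2λ + 1 = 0.
Single eigenvalue λ = -1 with algebraic multiplicity 2.
Eigenvector v = (3,-1); generalized eigenvector w with (A-λI)w=v is (1,0).
General solution: e^(-t)[K_1·v + K_2·(t·v + w)].

x_1(t) = 3K_1e^(-t) + 3K_2te^(-t) + K_2e^(-t), x_2(t) = -K_1e^(-t) - K_2te^(-t)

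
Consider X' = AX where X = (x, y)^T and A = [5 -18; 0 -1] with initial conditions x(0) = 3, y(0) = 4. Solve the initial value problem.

x(t) = -9e^(5t) + 12e^(-t), y(t) = 4e^(-t)

Coefficient matrix A = [[5, -18], [0, -1]].
Characteristic polynomial det(A - λI) = λ^2 - 4λ - 5 = 0.
Eigenvalues λ = -1, 5.
For λ=-1: (A-λI) row 1 is [6, -18], so an eigenvector is (3, 1).
For λ=5: (A-λI) row 1 is [0, -18], so an eigenvector is (-1, 0).
General solution: C_1e^(-t)(3,1) + C_2e^(5t)(-1,0).
Applying x(0)=3, y(0)=4 gives C_1=4, C_2=9.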